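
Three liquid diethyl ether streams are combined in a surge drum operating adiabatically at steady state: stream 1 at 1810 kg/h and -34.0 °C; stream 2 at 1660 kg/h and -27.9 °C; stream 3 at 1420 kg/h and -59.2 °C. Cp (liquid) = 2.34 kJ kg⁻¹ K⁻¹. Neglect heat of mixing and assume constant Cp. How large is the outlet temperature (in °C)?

Adiabatic, steady state ⇒ Σ ṁᵢCp,ᵢ(T_out − Tᵢ) = 0
T_out = Σ ṁᵢCp,ᵢTᵢ / Σ ṁᵢCp,ᵢ
      = -449090 / 11443 = -39.247 °C

T_out = -39.2 °C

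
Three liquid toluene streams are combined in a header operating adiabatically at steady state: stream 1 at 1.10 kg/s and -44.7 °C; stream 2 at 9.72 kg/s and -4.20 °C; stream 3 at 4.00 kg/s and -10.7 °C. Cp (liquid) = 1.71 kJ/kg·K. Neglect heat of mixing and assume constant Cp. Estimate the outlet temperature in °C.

T_out = -8.96 °C

Energy balance with Q = 0: Σ ṁᵢCp,ᵢ(T_out − Tᵢ) = 0
Σ ṁᵢCp,ᵢTᵢ = 1.10×1.71×-44.7 + 9.72×1.71×-4.20 + 4.00×1.71×-10.7 = -227.08
Σ ṁᵢCp,ᵢ = 1.10×1.71 + 9.72×1.71 + 4.00×1.71 = 25.342
T_out = -227.08 / 25.342 = -8.9605 °C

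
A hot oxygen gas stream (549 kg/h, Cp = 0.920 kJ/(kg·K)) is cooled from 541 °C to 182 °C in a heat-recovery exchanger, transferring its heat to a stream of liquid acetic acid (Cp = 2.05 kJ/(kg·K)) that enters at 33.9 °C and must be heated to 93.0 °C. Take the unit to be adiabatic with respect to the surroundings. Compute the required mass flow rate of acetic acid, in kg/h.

Heat released by hot stream: Q = 549 × 0.920 × (541 − 182) = 181320 kJ/h
Energy balance on cold side (adiabatic exchanger): Q = ṁ_c·Cp_c·(T_c,out − T_c,in)
ṁ_c = 181320 / [2.05 × (93.0 − 33.9)] = 1496.6 kg/h

ṁ_c = 1500 kg/h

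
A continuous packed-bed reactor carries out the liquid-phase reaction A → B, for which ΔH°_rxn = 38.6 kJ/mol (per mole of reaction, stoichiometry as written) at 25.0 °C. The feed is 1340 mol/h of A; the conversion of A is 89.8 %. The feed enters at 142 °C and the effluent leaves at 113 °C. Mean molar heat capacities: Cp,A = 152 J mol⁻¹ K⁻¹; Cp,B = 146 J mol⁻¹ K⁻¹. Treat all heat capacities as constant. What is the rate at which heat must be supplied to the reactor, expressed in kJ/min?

Extent of reaction ξ = 0.898 × 1340 = 1203.3 mol/h
Reaction term: ξ·ΔH°_rxn = 1203.3 × 38.6 = 46448 kJ/h
Sensible, feed 142→25 °C: -23831 kJ/h
Outlet flows (mol/h): A 136.68, B 1203.3
Sensible, products 25→113 °C: 17288 kJ/h
Q = ΔH = 39906 kJ/h = 11.085 kW
Heat supplied = 665.1 kJ/min

Q_in = 665 kJ/min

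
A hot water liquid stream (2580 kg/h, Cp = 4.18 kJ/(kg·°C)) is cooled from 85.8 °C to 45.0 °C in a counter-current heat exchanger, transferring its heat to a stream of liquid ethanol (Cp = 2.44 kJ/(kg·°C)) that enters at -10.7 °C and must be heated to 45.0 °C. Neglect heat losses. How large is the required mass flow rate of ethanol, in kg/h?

Heat released by hot stream: Q = 2580 × 4.18 × (85.8 − 45.0) = 440000 kJ/h
Energy balance on cold side (adiabatic exchanger): Q = ṁ_c·Cp_c·(T_c,out − T_c,in)
ṁ_c = 440000 / [2.44 × (45.0 − -10.7)] = 3237.5 kg/h

ṁ_c = 3240 kg/h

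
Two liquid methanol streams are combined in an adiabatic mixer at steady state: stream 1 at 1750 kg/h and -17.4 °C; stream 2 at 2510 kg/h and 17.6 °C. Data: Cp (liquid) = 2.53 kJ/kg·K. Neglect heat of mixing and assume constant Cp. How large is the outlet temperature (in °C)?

T_out = 3.22 °C

Energy balance with Q = 0: Σ ṁᵢCp,ᵢ(T_out − Tᵢ) = 0
T_out = Σ ṁᵢCp,ᵢTᵢ / Σ ṁᵢCp,ᵢ
      = 34727 / 10778 = 3.2221 °C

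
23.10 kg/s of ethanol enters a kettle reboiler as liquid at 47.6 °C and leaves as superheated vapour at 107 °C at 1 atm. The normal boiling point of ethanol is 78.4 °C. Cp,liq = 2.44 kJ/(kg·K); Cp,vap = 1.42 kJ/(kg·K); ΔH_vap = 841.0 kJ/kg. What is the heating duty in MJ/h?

liquid 47.6→78.4 °C: 75.152 kJ/kg
vaporisation at 78.4 °C: 841 kJ/kg
vapour 78.4→107 °C: 40.612 kJ/kg
Δh = 75.152 + 841 + 40.612 = 956.76 kJ/kg
Q = ṁ·Δh = 23.10 kg/s × 956.76 kJ/kg = 22101 kJ/s
|Q| = 22101 kW = 79564 MJ/h

Q = 79600 MJ/h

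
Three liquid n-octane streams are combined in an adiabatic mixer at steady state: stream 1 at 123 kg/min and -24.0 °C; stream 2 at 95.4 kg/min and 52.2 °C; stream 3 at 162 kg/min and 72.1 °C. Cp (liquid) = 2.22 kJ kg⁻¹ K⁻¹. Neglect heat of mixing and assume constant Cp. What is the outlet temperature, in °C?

T_out = 36.0 °C

No heat crosses the boundary, so H_out = H_in.
T_out = Σ ṁᵢCp,ᵢTᵢ / Σ ṁᵢCp,ᵢ
      = 30432 / 844.49 = 36.036 °C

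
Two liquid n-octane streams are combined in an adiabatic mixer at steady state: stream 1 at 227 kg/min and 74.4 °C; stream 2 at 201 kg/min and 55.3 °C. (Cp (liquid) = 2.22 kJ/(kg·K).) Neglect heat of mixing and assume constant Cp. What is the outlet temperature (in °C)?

Adiabatic, steady state ⇒ Σ ṁᵢCp,ᵢ(T_out − Tᵢ) = 0
T_out = Σ ṁᵢCp,ᵢTᵢ / Σ ṁᵢCp,ᵢ
      = 62169 / 950.16 = 65.43 °C

T_out = 65.4 °C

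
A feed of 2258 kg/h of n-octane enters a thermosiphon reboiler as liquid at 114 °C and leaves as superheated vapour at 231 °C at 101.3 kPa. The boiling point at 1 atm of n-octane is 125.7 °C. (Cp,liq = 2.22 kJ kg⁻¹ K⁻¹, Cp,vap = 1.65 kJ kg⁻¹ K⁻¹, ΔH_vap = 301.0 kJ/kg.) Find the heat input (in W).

liquid 114→125.7 °C: 25.974 kJ/kg
vaporisation at 125.7 °C: 301 kJ/kg
vapour 125.7→231 °C: 173.74 kJ/kg
Δh = 25.974 + 301 + 173.74 = 500.72 kJ/kg
Q = ṁ·Δh = 2258 kg/h × 500.72 kJ/kg = 1.1306e+06 kJ/h
|Q| = 314.06 kW = 314060 W

Q = 314000 W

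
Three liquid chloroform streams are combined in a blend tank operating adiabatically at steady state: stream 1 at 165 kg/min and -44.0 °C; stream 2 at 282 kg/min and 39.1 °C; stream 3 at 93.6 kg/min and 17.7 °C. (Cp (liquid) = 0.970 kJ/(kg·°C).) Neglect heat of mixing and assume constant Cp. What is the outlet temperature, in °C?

Adiabatic, steady state ⇒ Σ ṁᵢCp,ᵢ(T_out − Tᵢ) = 0
T_out = Σ ṁᵢCp,ᵢTᵢ / Σ ṁᵢCp,ᵢ
      = 5260.2 / 524.38 = 10.031 °C

T_out = 10.0 °C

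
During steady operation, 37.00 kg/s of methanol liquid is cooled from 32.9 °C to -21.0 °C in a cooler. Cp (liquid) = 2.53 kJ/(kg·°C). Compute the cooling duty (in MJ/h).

Q_c = 18200 MJ/h

Q = ṁ·Cp·ΔT = 37.00 × 2.53 × (-21.0 − 32.9) = -5045.6 kJ/s
Cooling duty = 18164 MJ/h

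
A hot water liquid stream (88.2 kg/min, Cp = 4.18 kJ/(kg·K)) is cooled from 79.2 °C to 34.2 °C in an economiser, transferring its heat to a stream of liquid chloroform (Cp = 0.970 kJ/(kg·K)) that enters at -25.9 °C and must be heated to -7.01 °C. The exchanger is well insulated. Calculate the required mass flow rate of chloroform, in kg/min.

ṁ_c = 905 kg/min

Heat released by hot stream: Q = 88.2 × 4.18 × (79.2 − 34.2) = 16590 kJ/min
Energy balance on cold side (adiabatic exchanger): Q = ṁ_c·Cp_c·(T_c,out − T_c,in)
ṁ_c = 16590 / [0.970 × (-7.01 − -25.9)] = 905.43 kg/min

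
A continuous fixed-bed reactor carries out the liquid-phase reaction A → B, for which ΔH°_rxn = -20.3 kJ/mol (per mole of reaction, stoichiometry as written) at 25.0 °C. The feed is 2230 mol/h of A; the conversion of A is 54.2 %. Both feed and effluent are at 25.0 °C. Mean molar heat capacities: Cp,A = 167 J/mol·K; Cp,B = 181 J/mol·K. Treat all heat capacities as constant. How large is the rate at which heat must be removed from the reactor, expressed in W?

Extent of reaction ξ = 0.542 × 2230 = 1208.7 mol/h
Reaction term: ξ·ΔH°_rxn = 1208.7 × -20.3 = -24536 kJ/h
Q = ΔH = -24536 kJ/h = -6.8155 kW
Heat removed = 6815.5 W

Q_out = 6820 W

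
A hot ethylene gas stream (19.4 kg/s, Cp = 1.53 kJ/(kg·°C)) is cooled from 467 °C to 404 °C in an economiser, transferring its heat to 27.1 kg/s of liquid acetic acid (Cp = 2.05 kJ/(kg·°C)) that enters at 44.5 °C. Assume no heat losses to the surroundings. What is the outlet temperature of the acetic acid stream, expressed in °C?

T_c,out = 78.2 °C

Heat released by hot stream: Q = 19.4 × 1.53 × (467 − 404) = 1870 kJ/s
Energy balance on cold side (adiabatic exchanger): Q = ṁ_c·Cp_c·(T_c,out − T_c,in)
T_c,out = 44.5 + 1870/(27.1 × 2.05) = 78.16 °C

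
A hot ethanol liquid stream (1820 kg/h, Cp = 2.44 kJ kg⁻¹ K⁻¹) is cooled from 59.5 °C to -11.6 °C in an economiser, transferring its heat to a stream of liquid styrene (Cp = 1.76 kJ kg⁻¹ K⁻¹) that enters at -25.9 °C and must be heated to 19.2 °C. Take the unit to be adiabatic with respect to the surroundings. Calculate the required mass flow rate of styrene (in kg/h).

Heat released by hot stream: Q = 1820 × 2.44 × (59.5 − -11.6) = 315740 kJ/h
Energy balance on cold side (adiabatic exchanger): Q = ṁ_c·Cp_c·(T_c,out − T_c,in)
ṁ_c = 315740 / [1.76 × (19.2 − -25.9)] = 3977.8 kg/h

ṁ_c = 3980 kg/h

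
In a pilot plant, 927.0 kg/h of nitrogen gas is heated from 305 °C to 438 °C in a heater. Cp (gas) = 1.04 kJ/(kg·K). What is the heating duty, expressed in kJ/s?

Q = ṁ·Cp·ΔT = 927.0 × 1.04 × (438 − 305) = 128220 kJ/h
Converting: 128220 / 3600 s = 35.617 kW

Q = 35.6 kJ/s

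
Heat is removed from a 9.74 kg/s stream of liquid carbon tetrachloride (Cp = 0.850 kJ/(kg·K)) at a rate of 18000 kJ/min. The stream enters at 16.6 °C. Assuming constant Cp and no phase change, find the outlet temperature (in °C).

Q = 18000 kJ/min = 300 kJ/s
ΔT = Q/(ṁ·Cp) = 300/(9.74×0.850) = 36.236 K
T_out = 16.6 − 36.236 = -19.636 °C

T_out = -19.6 °C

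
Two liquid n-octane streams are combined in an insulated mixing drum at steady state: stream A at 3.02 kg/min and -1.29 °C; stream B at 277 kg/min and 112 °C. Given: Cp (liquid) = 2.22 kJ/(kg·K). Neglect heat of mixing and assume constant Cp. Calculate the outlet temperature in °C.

T_out = 111 °C

Energy balance with Q = 0: Σ ṁᵢCp,ᵢ(T_out − Tᵢ) = 0
Σ ṁᵢCp,ᵢTᵢ = 3.02×2.22×-1.29 + 277×2.22×112 = 68865
Σ ṁᵢCp,ᵢ = 3.02×2.22 + 277×2.22 = 621.64
T_out = 68865 / 621.64 = 110.78 °C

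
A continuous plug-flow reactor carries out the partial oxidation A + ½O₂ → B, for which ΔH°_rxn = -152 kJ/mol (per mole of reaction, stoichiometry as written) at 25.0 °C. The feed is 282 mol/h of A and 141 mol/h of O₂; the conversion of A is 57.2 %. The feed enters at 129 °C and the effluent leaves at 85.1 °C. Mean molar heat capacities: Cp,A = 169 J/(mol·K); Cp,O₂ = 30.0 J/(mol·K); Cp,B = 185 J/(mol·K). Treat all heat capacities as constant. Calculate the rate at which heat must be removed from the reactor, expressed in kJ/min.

Q_out = 446 kJ/min

Extent of reaction ξ = 0.572 × 282 = 161.3 mol/h
Reaction term: ξ·ΔH°_rxn = 161.3 × -152 = -24518 kJ/h
Sensible, feed 129→25 °C: -5396.4 kJ/h
Outlet flows (mol/h): A 120.7, O₂ 60.348, B 161.3
Sensible, products 25→85.1 °C: 3128.2 kJ/h
Q = ΔH = -26786 kJ/h = -7.4407 kW
Heat removed = 446.44 kJ/min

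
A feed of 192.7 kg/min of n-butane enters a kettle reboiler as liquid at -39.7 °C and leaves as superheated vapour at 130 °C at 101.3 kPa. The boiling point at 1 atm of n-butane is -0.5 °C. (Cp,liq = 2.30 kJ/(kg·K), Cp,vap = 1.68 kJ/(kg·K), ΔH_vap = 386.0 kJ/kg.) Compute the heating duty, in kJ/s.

liquid -39.7→-0.5 °C: 90.16 kJ/kg
vaporisation at -0.5 °C: 386 kJ/kg
vapour -0.5→130 °C: 219.24 kJ/kg
Δh = 90.16 + 386 + 219.24 = 695.4 kJ/kg
Q = ṁ·Δh = 192.7 kg/min × 695.4 kJ/kg = 134000 kJ/min
|Q| = 2233.4 kW

Q = 2230 kJ/s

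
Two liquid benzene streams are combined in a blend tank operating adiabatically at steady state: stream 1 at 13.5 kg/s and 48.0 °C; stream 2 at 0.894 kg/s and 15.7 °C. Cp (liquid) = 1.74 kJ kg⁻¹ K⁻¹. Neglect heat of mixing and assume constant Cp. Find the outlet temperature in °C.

Energy balance with Q = 0: Σ ṁᵢCp,ᵢ(T_out − Tᵢ) = 0
T_out = Σ ṁᵢCp,ᵢTᵢ / Σ ṁᵢCp,ᵢ
      = 1151.9 / 25.046 = 45.994 °C

T_out = 46.0 °C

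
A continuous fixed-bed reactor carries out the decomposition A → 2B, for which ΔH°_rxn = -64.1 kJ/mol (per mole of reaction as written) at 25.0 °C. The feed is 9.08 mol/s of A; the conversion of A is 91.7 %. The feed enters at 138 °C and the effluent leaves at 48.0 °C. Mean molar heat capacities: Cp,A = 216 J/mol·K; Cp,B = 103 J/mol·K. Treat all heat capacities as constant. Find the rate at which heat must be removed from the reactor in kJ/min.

Q_out = 42700 kJ/min

Extent of reaction ξ = 0.917 × 9.08 = 8.3264 mol/s
Reaction term: ξ·ΔH°_rxn = 8.3264 × -64.1 = -533.72 kJ/s
Sensible, feed 138→25 °C: -221.62 kJ/s
Outlet flows (mol/s): A 0.75364, B 16.653
Sensible, products 25→48.0 °C: 43.194 kJ/s
Q = ΔH = -712.15 kJ/s = -712.15 kW
Heat removed = 42729 kJ/min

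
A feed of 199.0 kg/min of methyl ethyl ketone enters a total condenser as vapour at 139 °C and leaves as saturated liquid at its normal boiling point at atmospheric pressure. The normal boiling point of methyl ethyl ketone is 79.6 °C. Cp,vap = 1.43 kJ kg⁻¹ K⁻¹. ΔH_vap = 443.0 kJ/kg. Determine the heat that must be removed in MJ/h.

Q_c = 6300 MJ/h

vapour 139→79.6 °C: -84.942 kJ/kg
condensation at 79.6 °C: -443 kJ/kg
Δh = -84.942 + -443 = -527.94 kJ/kg
Q = ṁ·Δh = 199.0 kg/min × -527.94 kJ/kg = -105060 kJ/min
|Q| = 1751 kW = 6303.6 MJ/h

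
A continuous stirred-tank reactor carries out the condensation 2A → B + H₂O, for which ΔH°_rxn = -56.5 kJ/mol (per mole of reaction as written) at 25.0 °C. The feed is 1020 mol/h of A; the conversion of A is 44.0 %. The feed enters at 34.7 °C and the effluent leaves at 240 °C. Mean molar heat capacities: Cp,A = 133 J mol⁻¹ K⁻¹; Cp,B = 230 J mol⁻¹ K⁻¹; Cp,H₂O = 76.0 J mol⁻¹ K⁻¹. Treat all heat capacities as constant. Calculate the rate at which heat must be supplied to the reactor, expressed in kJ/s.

Extent of reaction ξ = 0.440 × 1020 / 2 = 224.4 mol/h
Reaction term: ξ·ΔH°_rxn = 224.4 × -56.5 = -12679 kJ/h
Sensible, feed 34.7→25 °C: -1315.9 kJ/h
Outlet flows (mol/h): A 571.2, B 224.4, H₂O 224.4
Sensible, products 25→240 °C: 31097 kJ/h
Q = ΔH = 17102 kJ/h = 4.7506 kW
Heat supplied = 4.7506 kJ/s

Q_in = 4.75 kJ/s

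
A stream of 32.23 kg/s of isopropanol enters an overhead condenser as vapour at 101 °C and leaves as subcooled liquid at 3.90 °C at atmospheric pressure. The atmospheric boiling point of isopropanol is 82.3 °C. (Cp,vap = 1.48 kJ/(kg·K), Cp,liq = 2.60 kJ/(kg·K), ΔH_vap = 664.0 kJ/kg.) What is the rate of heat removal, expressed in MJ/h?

Q_c = 104000 MJ/h

vapour 101→82.3 °C: -27.676 kJ/kg
condensation at 82.3 °C: -664 kJ/kg
liquid 82.3→3.90 °C: -203.84 kJ/kg
Δh = -27.676 + -664 + -203.84 = -895.52 kJ/kg
Q = ṁ·Δh = 32.23 kg/s × -895.52 kJ/kg = -28862 kJ/s
|Q| = 28862 kW = 103900 MJ/h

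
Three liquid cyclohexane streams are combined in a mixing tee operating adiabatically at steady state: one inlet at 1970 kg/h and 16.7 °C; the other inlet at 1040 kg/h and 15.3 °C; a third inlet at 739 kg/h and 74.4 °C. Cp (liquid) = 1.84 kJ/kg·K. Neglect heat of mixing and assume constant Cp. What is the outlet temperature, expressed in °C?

No heat crosses the boundary, so H_out = H_in.
Σ ṁᵢCp,ᵢTᵢ = 1970×1.84×16.7 + 1040×1.84×15.3 + 739×1.84×74.4 = 190980
Σ ṁᵢCp,ᵢ = 1970×1.84 + 1040×1.84 + 739×1.84 = 6898.2
T_out = 190980 / 6898.2 = 27.685 °C

T_out = 27.7 °C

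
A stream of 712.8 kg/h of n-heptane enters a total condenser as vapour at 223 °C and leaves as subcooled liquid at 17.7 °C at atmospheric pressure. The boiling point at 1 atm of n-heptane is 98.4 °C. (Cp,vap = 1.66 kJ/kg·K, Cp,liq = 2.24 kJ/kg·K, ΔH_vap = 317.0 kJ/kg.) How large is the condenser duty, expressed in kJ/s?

vapour 223→98.4 °C: -206.84 kJ/kg
condensation at 98.4 °C: -317 kJ/kg
liquid 98.4→17.7 °C: -180.77 kJ/kg
Δh = -206.84 + -317 + -180.77 = -704.6 kJ/kg
Q = ṁ·Δh = 712.8 kg/h × -704.6 kJ/kg = -502240 kJ/h
|Q| = 139.51 kW

Q_c = 140 kJ/s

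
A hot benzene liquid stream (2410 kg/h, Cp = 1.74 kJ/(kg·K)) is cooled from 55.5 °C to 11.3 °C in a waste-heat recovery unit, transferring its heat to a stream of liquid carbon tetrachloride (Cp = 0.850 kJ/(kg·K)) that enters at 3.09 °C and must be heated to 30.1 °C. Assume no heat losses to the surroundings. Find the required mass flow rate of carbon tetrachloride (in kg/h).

ṁ_c = 8070 kg/h

Heat released by hot stream: Q = 2410 × 1.74 × (55.5 − 11.3) = 185350 kJ/h
Energy balance on cold side (adiabatic exchanger): Q = ṁ_c·Cp_c·(T_c,out − T_c,in)
ṁ_c = 185350 / [0.850 × (30.1 − 3.09)] = 8073.2 kg/h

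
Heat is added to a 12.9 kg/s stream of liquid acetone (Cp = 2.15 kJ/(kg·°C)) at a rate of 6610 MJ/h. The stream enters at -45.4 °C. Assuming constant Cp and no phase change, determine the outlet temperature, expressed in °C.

Q = 6610 MJ/h = 1836.1 kJ/s
ΔT = Q/(ṁ·Cp) = 1836.1/(12.9×2.15) = 66.202 K
T_out = -45.4 + 66.202 = 20.802 °C

T_out = 20.8 °C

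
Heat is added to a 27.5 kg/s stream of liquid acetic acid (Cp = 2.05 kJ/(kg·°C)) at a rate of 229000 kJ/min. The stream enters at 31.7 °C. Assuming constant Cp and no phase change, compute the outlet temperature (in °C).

Q = 229000 kJ/min = 3816.7 kJ/s
ΔT = Q/(ṁ·Cp) = 3816.7/(27.5×2.05) = 67.701 K
T_out = 31.7 + 67.701 = 99.401 °C

T_out = 99.4 °C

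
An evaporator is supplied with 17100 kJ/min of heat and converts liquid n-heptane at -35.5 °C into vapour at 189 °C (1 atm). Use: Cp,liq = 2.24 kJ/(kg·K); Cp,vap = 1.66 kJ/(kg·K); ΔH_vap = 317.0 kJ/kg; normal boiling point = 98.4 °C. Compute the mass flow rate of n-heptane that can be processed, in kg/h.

Δh = 2.24×(98.4−-35.5) + 317.0 + 1.66×(189−98.4) = 767.33 kJ/kg
Q = 17100 kJ/min = 285 kJ/s = 1.026e+06 kJ/h
ṁ = Q/Δh = 1.026e+06 / 767.33 = 1337.1 kg/h

ṁ = 1340 kg/h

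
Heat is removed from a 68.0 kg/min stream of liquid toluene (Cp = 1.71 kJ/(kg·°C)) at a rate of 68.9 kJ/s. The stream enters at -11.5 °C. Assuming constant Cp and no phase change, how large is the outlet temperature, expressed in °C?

Q = 68.9 kJ/s = 4134 kJ/min
ΔT = Q/(ṁ·Cp) = 4134/(68.0×1.71) = 35.552 K
T_out = -11.5 − 35.552 = -47.052 °C

T_out = -47.1 °C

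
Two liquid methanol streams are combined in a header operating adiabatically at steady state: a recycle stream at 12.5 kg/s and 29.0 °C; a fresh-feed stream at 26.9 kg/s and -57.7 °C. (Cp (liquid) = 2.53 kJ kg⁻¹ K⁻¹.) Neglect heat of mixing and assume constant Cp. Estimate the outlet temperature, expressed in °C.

Energy balance with Q = 0: Σ ṁᵢCp,ᵢ(T_out − Tᵢ) = 0
T_out = Σ ṁᵢCp,ᵢTᵢ / Σ ṁᵢCp,ᵢ
      = -3009.8 / 99.682 = -30.194 °C

T_out = -30.2 °C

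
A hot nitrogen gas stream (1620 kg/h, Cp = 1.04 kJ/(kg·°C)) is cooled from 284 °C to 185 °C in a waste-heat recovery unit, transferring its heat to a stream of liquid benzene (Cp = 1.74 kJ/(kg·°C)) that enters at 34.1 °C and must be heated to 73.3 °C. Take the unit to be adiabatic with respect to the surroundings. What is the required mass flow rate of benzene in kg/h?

ṁ_c = 2450 kg/h

Heat released by hot stream: Q = 1620 × 1.04 × (284 − 185) = 166800 kJ/h
Energy balance on cold side (adiabatic exchanger): Q = ṁ_c·Cp_c·(T_c,out − T_c,in)
ṁ_c = 166800 / [1.74 × (73.3 − 34.1)] = 2445.4 kg/h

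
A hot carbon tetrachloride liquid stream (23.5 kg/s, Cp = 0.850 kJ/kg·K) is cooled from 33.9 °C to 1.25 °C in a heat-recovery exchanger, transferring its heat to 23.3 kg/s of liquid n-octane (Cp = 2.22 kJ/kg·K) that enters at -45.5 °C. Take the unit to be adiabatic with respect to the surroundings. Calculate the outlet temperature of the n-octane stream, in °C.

T_c,out = -32.9 °C

Heat released by hot stream: Q = 23.5 × 0.850 × (33.9 − 1.25) = 652.18 kJ/s
Energy balance on cold side (adiabatic exchanger): Q = ṁ_c·Cp_c·(T_c,out − T_c,in)
T_c,out = -45.5 + 652.18/(23.3 × 2.22) = -32.892 °C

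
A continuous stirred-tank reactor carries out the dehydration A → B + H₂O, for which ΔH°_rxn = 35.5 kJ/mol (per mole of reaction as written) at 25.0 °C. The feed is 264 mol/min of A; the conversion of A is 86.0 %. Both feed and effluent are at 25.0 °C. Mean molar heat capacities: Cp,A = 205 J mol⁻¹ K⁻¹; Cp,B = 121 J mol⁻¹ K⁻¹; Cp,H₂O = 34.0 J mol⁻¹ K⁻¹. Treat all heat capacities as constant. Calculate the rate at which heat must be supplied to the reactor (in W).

Extent of reaction ξ = 0.860 × 264 = 227.04 mol/min
Reaction term: ξ·ΔH°_rxn = 227.04 × 35.5 = 8059.9 kJ/min
Q = ΔH = 8059.9 kJ/min = 134.33 kW
Heat supplied = 134330 W

Q_in = 134000 W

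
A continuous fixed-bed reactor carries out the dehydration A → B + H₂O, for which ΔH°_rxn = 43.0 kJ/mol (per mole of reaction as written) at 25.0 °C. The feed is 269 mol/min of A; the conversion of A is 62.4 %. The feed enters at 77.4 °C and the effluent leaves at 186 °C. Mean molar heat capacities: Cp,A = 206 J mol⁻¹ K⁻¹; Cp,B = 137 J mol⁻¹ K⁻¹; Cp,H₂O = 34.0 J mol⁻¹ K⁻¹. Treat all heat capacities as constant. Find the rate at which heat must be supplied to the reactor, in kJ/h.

Q_in = 737000 kJ/h

Extent of reaction ξ = 0.624 × 269 = 167.86 mol/min
Reaction term: ξ·ΔH°_rxn = 167.86 × 43.0 = 7217.8 kJ/min
Sensible, feed 77.4→25 °C: -2903.7 kJ/min
Outlet flows (mol/min): A 101.14, B 167.86, H₂O 167.86
Sensible, products 25→186 °C: 7975.8 kJ/min
Q = ΔH = 12290 kJ/min = 204.83 kW
Heat supplied = 737390 kJ/h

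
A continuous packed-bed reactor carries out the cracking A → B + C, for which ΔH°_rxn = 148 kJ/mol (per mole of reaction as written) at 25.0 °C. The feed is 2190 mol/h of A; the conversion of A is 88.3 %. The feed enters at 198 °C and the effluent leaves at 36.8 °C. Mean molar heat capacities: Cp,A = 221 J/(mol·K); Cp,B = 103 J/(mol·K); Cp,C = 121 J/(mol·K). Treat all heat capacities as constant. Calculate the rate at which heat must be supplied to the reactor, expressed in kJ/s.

Extent of reaction ξ = 0.883 × 2190 = 1933.8 mol/h
Reaction term: ξ·ΔH°_rxn = 1933.8 × 148 = 286200 kJ/h
Sensible, feed 198→25 °C: -83730 kJ/h
Outlet flows (mol/h): A 256.23, B 1933.8, C 1933.8
Sensible, products 25→36.8 °C: 5779.5 kJ/h
Q = ΔH = 208250 kJ/h = 57.846 kW
Heat supplied = 57.846 kJ/s

Q_in = 57.8 kJ/s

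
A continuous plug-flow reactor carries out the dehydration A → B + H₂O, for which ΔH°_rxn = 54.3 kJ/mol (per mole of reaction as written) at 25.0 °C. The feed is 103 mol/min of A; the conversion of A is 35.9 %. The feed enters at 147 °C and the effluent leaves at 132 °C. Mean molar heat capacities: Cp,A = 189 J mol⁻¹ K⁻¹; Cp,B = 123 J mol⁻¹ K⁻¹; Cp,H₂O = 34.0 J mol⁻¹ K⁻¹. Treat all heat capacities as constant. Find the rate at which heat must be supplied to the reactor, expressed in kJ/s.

Q_in = 26.5 kJ/s

Extent of reaction ξ = 0.359 × 103 = 36.977 mol/min
Reaction term: ξ·ΔH°_rxn = 36.977 × 54.3 = 2007.9 kJ/min
Sensible, feed 147→25 °C: -2375 kJ/min
Outlet flows (mol/min): A 66.023, B 36.977, H₂O 36.977
Sensible, products 25→132 °C: 1956.4 kJ/min
Q = ΔH = 1589.2 kJ/min = 26.487 kW
Heat supplied = 26.487 kJ/s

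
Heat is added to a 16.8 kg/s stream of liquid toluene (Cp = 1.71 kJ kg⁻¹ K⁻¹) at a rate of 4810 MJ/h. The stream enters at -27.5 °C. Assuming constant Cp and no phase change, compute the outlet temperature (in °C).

Q = 4810 MJ/h = 1336.1 kJ/s
ΔT = Q/(ṁ·Cp) = 1336.1/(16.8×1.71) = 46.509 K
T_out = -27.5 + 46.509 = 19.009 °C

T_out = 19.0 °C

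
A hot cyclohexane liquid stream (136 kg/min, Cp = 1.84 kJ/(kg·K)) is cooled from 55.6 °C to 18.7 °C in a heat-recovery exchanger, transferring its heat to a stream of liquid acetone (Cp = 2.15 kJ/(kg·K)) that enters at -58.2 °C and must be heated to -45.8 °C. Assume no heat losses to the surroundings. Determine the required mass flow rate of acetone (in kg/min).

Heat released by hot stream: Q = 136 × 1.84 × (55.6 − 18.7) = 9233.9 kJ/min
Energy balance on cold side (adiabatic exchanger): Q = ṁ_c·Cp_c·(T_c,out − T_c,in)
ṁ_c = 9233.9 / [2.15 × (-45.8 − -58.2)] = 346.36 kg/min

ṁ_c = 346 kg/min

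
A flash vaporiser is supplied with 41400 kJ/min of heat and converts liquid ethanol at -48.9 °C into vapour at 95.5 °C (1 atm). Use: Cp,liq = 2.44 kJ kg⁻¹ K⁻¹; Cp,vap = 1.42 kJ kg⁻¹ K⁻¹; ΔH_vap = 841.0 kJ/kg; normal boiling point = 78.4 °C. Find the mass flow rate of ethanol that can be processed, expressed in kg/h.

ṁ = 2110 kg/h

Δh = 2.44×(78.4−-48.9) + 841.0 + 1.42×(95.5−78.4) = 1175.9 kJ/kg
Q = 41400 kJ/min = 690 kJ/s = 2.484e+06 kJ/h
ṁ = Q/Δh = 2.484e+06 / 1175.9 = 2112.4 kg/h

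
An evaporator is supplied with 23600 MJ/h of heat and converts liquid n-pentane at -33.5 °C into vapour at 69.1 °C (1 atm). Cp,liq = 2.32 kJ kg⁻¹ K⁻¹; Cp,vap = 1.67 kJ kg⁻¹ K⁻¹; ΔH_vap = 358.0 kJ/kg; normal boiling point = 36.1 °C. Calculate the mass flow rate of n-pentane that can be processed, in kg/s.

Δh = 2.32×(36.1−-33.5) + 358.0 + 1.67×(69.1−36.1) = 574.58 kJ/kg
Q = 23600 MJ/h = 6555.6 kJ/s = 6555.6 kJ/s
ṁ = Q/Δh = 6555.6 / 574.58 = 11.409 kg/s

ṁ = 11.4 kg/s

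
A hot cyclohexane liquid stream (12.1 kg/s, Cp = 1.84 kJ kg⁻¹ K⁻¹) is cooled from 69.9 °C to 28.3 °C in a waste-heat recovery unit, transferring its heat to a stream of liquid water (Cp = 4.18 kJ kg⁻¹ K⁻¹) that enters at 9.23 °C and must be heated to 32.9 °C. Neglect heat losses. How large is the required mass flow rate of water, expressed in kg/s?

ṁ_c = 9.36 kg/s

Heat released by hot stream: Q = 12.1 × 1.84 × (69.9 − 28.3) = 926.18 kJ/s
Energy balance on cold side (adiabatic exchanger): Q = ṁ_c·Cp_c·(T_c,out − T_c,in)
ṁ_c = 926.18 / [4.18 × (32.9 − 9.23)] = 9.361 kg/s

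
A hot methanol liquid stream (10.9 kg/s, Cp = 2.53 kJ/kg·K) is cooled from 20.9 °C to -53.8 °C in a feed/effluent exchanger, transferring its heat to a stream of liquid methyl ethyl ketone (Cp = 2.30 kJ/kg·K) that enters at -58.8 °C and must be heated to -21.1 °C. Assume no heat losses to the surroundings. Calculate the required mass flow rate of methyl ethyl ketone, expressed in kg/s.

ṁ_c = 23.8 kg/s

Heat released by hot stream: Q = 10.9 × 2.53 × (20.9 − -53.8) = 2060 kJ/s
Energy balance on cold side (adiabatic exchanger): Q = ṁ_c·Cp_c·(T_c,out − T_c,in)
ṁ_c = 2060 / [2.30 × (-21.1 − -58.8)] = 23.757 kg/s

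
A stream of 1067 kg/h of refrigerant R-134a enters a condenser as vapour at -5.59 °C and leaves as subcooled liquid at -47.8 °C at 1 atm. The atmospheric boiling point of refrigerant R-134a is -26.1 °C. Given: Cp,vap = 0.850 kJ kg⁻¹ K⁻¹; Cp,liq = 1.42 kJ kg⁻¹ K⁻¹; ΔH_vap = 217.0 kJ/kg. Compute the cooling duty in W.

Q_c = 78600 W

vapour -5.59→-26.1 °C: -17.434 kJ/kg
condensation at -26.1 °C: -217 kJ/kg
liquid -26.1→-47.8 °C: -30.814 kJ/kg
Δh = -17.434 + -217 + -30.814 = -265.25 kJ/kg
Q = ṁ·Δh = 1067 kg/h × -265.25 kJ/kg = -283020 kJ/h
|Q| = 78.616 kW = 78616 W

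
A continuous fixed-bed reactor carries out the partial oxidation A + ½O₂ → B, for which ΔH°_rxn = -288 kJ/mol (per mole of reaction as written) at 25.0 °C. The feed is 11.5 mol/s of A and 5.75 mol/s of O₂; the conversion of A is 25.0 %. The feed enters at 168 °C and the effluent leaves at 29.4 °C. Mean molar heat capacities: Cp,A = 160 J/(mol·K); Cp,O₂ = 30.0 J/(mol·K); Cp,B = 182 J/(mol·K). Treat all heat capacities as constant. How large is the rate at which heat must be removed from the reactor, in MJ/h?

Q_out = 3980 MJ/h

Extent of reaction ξ = 0.250 × 11.5 = 2.875 mol/s
Reaction term: ξ·ΔH°_rxn = 2.875 × -288 = -828 kJ/s
Sensible, feed 168→25 °C: -287.79 kJ/s
Outlet flows (mol/s): A 8.625, O₂ 4.3125, B 2.875
Sensible, products 25→29.4 °C: 8.9435 kJ/s
Q = ΔH = -1106.8 kJ/s = -1106.8 kW
Heat removed = 3984.6 MJ/h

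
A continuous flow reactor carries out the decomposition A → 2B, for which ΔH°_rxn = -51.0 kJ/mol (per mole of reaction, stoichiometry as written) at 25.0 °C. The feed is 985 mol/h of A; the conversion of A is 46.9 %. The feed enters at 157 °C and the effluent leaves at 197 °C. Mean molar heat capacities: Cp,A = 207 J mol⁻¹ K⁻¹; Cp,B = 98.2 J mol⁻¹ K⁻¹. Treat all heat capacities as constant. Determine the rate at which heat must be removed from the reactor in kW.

Q_out = 4.51 kW

Extent of reaction ξ = 0.469 × 985 = 461.96 mol/h
Reaction term: ξ·ΔH°_rxn = 461.96 × -51.0 = -23560 kJ/h
Sensible, feed 157→25 °C: -26914 kJ/h
Outlet flows (mol/h): A 523.04, B 923.93
Sensible, products 25→197 °C: 34228 kJ/h
Q = ΔH = -16247 kJ/h = -4.513 kW
Heat removed = 4.513 kW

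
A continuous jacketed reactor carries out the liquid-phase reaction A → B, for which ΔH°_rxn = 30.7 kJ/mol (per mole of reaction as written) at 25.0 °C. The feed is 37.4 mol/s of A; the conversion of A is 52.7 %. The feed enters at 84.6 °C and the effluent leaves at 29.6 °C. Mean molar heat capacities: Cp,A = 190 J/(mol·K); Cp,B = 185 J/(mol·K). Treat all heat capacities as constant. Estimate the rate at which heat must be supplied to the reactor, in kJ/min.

Extent of reaction ξ = 0.527 × 37.4 = 19.71 mol/s
Reaction term: ξ·ΔH°_rxn = 19.71 × 30.7 = 605.09 kJ/s
Sensible, feed 84.6→25 °C: -423.52 kJ/s
Outlet flows (mol/s): A 17.69, B 19.71
Sensible, products 25→29.6 °C: 32.234 kJ/s
Q = ΔH = 213.81 kJ/s = 213.81 kW
Heat supplied = 12828 kJ/min

Q_in = 12800 kJ/min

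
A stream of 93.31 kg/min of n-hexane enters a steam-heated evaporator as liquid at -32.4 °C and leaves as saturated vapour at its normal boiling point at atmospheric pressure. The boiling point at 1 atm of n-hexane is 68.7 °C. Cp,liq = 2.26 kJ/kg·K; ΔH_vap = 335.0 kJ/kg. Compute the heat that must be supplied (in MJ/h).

Q = 3150 MJ/h

liquid -32.4→68.7 °C: 228.49 kJ/kg
vaporisation at 68.7 °C: 335 kJ/kg
Δh = 228.49 + 335 = 563.49 kJ/kg
Q = ṁ·Δh = 93.31 kg/min × 563.49 kJ/kg = 52579 kJ/min
|Q| = 876.31 kW = 3154.7 MJ/h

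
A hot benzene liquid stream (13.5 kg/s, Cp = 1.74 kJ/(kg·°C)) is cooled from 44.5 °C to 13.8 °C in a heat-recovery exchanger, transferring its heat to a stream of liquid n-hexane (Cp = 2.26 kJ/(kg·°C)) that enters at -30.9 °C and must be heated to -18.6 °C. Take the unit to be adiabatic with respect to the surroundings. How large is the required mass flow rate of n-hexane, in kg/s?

Heat released by hot stream: Q = 13.5 × 1.74 × (44.5 − 13.8) = 721.14 kJ/s
Energy balance on cold side (adiabatic exchanger): Q = ṁ_c·Cp_c·(T_c,out − T_c,in)
ṁ_c = 721.14 / [2.26 × (-18.6 − -30.9)] = 25.942 kg/s

ṁ_c = 25.9 kg/s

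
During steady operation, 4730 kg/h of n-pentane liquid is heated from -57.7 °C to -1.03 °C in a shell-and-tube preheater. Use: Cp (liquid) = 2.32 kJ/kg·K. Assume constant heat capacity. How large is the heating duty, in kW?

Q = 173 kW

Q = ṁ·Cp·ΔT = 4730 × 2.32 × (-1.03 − -57.7) = 621870 kJ/h
Converting: 621870 / 3600 s = 172.74 kW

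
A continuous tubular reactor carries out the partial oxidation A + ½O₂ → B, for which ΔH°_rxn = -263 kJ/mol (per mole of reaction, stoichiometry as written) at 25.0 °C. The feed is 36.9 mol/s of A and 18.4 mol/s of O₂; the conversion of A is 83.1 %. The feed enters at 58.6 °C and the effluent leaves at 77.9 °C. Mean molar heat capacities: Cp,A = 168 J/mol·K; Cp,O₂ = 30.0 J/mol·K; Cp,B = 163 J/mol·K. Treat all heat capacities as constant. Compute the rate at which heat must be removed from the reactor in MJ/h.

Q_out = 28700 MJ/h

Extent of reaction ξ = 0.831 × 36.9 = 30.664 mol/s
Reaction term: ξ·ΔH°_rxn = 30.664 × -263 = -8064.6 kJ/s
Sensible, feed 58.6→25 °C: -226.84 kJ/s
Outlet flows (mol/s): A 6.2361, O₂ 3.068, B 30.664
Sensible, products 25→77.9 °C: 324.7 kJ/s
Q = ΔH = -7966.7 kJ/s = -7966.7 kW
Heat removed = 28680 MJ/h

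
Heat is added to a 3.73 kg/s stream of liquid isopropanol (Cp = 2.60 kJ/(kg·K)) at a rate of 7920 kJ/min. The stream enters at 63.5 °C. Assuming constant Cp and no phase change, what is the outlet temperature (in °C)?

Q = 7920 kJ/min = 132 kJ/s
ΔT = Q/(ṁ·Cp) = 132/(3.73×2.60) = 13.611 K
T_out = 63.5 + 13.611 = 77.111 °C

T_out = 77.1 °C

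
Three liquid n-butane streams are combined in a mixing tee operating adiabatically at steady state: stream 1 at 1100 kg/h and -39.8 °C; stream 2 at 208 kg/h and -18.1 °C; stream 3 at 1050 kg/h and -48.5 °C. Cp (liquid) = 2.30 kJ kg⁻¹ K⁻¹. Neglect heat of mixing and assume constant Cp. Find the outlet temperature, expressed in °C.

Adiabatic, steady state ⇒ Σ ṁᵢCp,ᵢ(T_out − Tᵢ) = 0
T_out = Σ ṁᵢCp,ᵢTᵢ / Σ ṁᵢCp,ᵢ
      = -226480 / 5423.4 = -41.76 °C

T_out = -41.8 °C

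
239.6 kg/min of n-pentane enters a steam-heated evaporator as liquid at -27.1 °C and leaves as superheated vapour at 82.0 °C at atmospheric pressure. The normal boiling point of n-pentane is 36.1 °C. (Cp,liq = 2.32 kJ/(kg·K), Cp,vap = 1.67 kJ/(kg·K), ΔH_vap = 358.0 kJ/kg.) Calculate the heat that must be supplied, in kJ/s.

liquid -27.1→36.1 °C: 146.62 kJ/kg
vaporisation at 36.1 °C: 358 kJ/kg
vapour 36.1→82.0 °C: 76.653 kJ/kg
Δh = 146.62 + 358 + 76.653 = 581.28 kJ/kg
Q = ṁ·Δh = 239.6 kg/min × 581.28 kJ/kg = 139270 kJ/min
|Q| = 2321.2 kW

Q = 2320 kJ/s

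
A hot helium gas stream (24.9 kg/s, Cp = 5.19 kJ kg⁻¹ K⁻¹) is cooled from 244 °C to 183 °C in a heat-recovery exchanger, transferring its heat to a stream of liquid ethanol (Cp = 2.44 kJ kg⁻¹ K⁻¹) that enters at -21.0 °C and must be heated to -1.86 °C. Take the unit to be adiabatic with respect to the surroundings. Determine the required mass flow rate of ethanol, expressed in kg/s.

Heat released by hot stream: Q = 24.9 × 5.19 × (244 − 183) = 7883.1 kJ/s
Energy balance on cold side (adiabatic exchanger): Q = ṁ_c·Cp_c·(T_c,out − T_c,in)
ṁ_c = 7883.1 / [2.44 × (-1.86 − -21.0)] = 168.8 kg/s

ṁ_c = 169 kg/s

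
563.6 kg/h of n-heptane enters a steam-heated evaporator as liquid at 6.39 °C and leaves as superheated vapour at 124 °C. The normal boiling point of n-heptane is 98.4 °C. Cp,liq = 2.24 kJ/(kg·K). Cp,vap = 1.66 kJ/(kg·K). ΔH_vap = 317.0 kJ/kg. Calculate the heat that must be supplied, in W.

liquid 6.39→98.4 °C: 206.1 kJ/kg
vaporisation at 98.4 °C: 317 kJ/kg
vapour 98.4→124 °C: 42.496 kJ/kg
Δh = 206.1 + 317 + 42.496 = 565.6 kJ/kg
Q = ṁ·Δh = 563.6 kg/h × 565.6 kJ/kg = 318770 kJ/h
|Q| = 88.548 kW = 88548 W

Q = 88500 W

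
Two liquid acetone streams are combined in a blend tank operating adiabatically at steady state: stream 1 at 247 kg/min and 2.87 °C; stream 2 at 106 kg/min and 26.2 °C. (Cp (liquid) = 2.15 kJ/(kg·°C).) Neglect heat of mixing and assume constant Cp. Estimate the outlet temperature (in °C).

T_out = 9.88 °C

Adiabatic, steady state ⇒ Σ ṁᵢCp,ᵢ(T_out − Tᵢ) = 0
T_out = Σ ṁᵢCp,ᵢTᵢ / Σ ṁᵢCp,ᵢ
      = 7495.1 / 758.95 = 9.8756 °C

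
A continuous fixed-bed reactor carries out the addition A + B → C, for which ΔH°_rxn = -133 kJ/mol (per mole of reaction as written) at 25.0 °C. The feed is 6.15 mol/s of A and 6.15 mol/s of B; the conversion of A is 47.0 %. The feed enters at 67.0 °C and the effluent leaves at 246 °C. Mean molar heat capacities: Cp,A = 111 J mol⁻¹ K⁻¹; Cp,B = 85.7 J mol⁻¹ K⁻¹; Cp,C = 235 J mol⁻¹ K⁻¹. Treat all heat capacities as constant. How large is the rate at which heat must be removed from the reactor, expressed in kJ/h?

Q_out = 516000 kJ/h

Extent of reaction ξ = 0.470 × 6.15 = 2.8905 mol/s
Reaction term: ξ·ΔH°_rxn = 2.8905 × -133 = -384.44 kJ/s
Sensible, feed 67.0→25 °C: -50.808 kJ/s
Outlet flows (mol/s): A 3.2595, B 3.2595, C 2.8905
Sensible, products 25→246 °C: 291.81 kJ/s
Q = ΔH = -143.43 kJ/s = -143.43 kW
Heat removed = 516360 kJ/h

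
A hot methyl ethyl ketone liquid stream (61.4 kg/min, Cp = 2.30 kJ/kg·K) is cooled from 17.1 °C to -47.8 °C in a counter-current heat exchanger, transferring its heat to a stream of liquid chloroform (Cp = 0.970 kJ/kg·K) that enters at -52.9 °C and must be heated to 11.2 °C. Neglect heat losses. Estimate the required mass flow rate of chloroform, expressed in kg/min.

ṁ_c = 147 kg/min

Heat released by hot stream: Q = 61.4 × 2.30 × (17.1 − -47.8) = 9165.2 kJ/min
Energy balance on cold side (adiabatic exchanger): Q = ṁ_c·Cp_c·(T_c,out − T_c,in)
ṁ_c = 9165.2 / [0.970 × (11.2 − -52.9)] = 147.4 kg/min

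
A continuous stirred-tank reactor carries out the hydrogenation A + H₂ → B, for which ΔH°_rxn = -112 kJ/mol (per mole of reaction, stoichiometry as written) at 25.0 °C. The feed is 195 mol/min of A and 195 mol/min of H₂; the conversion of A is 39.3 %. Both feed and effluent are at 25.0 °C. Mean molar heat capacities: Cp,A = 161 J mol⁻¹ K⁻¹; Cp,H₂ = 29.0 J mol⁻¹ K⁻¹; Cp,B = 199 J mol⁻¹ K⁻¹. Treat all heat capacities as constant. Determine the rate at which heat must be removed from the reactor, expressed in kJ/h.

Q_out = 515000 kJ/h

Extent of reaction ξ = 0.393 × 195 = 76.635 mol/min
Reaction term: ξ·ΔH°_rxn = 76.635 × -112 = -8583.1 kJ/min
Q = ΔH = -8583.1 kJ/min = -143.05 kW
Heat removed = 514990 kJ/h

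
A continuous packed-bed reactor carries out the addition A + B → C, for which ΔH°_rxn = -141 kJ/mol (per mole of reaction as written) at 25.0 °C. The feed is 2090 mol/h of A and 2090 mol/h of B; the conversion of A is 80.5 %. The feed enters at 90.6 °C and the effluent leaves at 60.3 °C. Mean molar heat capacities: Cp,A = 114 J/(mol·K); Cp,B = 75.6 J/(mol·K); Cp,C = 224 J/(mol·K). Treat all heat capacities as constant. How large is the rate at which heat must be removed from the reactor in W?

Q_out = 68700 W

Extent of reaction ξ = 0.805 × 2090 = 1682.5 mol/h
Reaction term: ξ·ΔH°_rxn = 1682.5 × -141 = -237230 kJ/h
Sensible, feed 90.6→25 °C: -25995 kJ/h
Outlet flows (mol/h): A 407.55, B 407.55, C 1682.5
Sensible, products 25→60.3 °C: 16031 kJ/h
Q = ΔH = -247190 kJ/h = -68.664 kW
Heat removed = 68664 W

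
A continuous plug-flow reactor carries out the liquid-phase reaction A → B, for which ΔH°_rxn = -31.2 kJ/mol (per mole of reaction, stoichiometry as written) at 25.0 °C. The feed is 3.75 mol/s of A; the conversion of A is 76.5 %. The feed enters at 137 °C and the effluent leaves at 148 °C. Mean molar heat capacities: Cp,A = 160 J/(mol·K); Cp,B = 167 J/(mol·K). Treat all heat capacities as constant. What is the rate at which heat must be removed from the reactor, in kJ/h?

Extent of reaction ξ = 0.765 × 3.75 = 2.8687 mol/s
Reaction term: ξ·ΔH°_rxn = 2.8687 × -31.2 = -89.505 kJ/s
Sensible, feed 137→25 °C: -67.2 kJ/s
Outlet flows (mol/s): A 0.88125, B 2.8687
Sensible, products 25→148 °C: 76.27 kJ/s
Q = ΔH = -80.435 kJ/s = -80.435 kW
Heat removed = 289570 kJ/h

Q_out = 290000 kJ/h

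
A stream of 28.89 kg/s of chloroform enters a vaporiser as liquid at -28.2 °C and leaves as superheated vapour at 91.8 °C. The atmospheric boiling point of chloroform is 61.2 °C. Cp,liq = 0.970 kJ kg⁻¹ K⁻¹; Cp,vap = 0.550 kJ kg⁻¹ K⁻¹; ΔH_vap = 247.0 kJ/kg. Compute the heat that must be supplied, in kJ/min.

liquid -28.2→61.2 °C: 86.718 kJ/kg
vaporisation at 61.2 °C: 247 kJ/kg
vapour 61.2→91.8 °C: 16.83 kJ/kg
Δh = 86.718 + 247 + 16.83 = 350.55 kJ/kg
Q = ṁ·Δh = 28.89 kg/s × 350.55 kJ/kg = 10127 kJ/s
|Q| = 10127 kW = 607640 kJ/min

Q = 608000 kJ/min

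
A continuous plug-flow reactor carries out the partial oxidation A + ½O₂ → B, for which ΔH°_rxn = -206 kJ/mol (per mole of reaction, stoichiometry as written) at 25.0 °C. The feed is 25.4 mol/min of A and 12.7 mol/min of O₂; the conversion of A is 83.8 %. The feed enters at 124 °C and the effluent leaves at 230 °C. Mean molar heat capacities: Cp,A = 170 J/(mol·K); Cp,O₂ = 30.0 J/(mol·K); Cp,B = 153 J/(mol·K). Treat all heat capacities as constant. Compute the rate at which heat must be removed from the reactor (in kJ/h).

Q_out = 242000 kJ/h

Extent of reaction ξ = 0.838 × 25.4 = 21.285 mol/min
Reaction term: ξ·ΔH°_rxn = 21.285 × -206 = -4384.8 kJ/min
Sensible, feed 124→25 °C: -465.2 kJ/min
Outlet flows (mol/min): A 4.1148, O₂ 2.0574, B 21.285
Sensible, products 25→230 °C: 823.66 kJ/min
Q = ΔH = -4026.3 kJ/min = -67.105 kW
Heat removed = 241580 kJ/h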